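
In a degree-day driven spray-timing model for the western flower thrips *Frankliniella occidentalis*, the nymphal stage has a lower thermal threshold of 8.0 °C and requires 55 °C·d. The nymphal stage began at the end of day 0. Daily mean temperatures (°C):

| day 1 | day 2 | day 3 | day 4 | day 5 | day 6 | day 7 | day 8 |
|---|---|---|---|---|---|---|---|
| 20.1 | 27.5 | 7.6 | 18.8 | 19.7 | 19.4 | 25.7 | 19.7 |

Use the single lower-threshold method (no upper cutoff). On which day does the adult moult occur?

Daily DD above 8.0 °C: 12.1, 19.5, 0.0, 10.8, 11.7, 11.4, 17.7, 11.7.
Cumulative: 12.1, 31.6, 31.6, 42.4, 54.1, 65.5, 83.2, 94.9.
The total first reaches 55 DD on day 6.

day 6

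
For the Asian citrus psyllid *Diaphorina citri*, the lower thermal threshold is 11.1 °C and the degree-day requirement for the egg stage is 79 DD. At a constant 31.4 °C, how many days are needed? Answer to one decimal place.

Daily accumulation = 31.4 − 11.1 = 20.3 DD/day.
Duration = 79 / 20.3 = 3.892 ≈ 3.9 days.

3.9 days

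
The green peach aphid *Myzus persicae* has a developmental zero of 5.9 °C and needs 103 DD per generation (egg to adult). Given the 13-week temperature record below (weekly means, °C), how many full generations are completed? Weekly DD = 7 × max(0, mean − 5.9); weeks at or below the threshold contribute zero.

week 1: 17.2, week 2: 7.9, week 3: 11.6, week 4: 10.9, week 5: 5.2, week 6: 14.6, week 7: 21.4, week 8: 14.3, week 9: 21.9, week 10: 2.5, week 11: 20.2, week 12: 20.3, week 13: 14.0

Weekly DD (7 × max(0, T̄ − 5.9)): 79.1, 14.0, 39.9, 35.0, 0.0, 60.9, 108.5, 58.8, 112.0, 0.0, 100.1, 100.8, 56.7.
Season total = 765.8 DD.
Complete generations = ⌊765.8 / 103⌋ = 7.

7 generations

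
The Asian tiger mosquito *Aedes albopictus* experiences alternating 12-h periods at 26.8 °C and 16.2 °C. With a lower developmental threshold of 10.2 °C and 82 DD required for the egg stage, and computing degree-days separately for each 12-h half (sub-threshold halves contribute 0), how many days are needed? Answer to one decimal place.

Day half: max(0, 26.8 − 10.2) × 0.5 = 16.6 × 0.5 = 8.30 DD.
Night half: max(0, 16.2 − 10.2) × 0.5 = 6.0 × 0.5 = 3.00 DD.
Per 24 h: 11.30 DD/day.
Duration = 82 / 11.30 = 7.257 ≈ 7.3 days.

7.3 days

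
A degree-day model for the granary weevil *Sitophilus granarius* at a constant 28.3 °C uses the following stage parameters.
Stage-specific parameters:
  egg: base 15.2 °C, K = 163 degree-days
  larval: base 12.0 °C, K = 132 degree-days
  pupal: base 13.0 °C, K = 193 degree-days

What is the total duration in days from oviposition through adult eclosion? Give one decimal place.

egg: 163 / (28.3 − 15.2) = 163 / 13.1 = 12.443 d.
larval: 132 / (28.3 − 12.0) = 132 / 16.3 = 8.098 d.
pupal: 193 / (28.3 − 13.0) = 193 / 15.3 = 12.614 d.
Sum = 33.155 ≈ 33.2 days.

33.2 days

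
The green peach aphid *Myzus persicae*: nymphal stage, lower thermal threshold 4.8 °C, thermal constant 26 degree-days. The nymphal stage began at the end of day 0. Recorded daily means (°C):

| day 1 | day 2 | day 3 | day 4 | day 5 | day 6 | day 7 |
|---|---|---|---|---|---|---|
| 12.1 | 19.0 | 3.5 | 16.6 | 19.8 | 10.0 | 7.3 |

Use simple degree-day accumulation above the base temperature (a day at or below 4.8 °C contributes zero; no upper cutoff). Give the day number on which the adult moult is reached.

day 4

Daily DD above 4.8 °C: 7.3, 14.2, 0.0, 11.8, 15.0, 5.2, 2.5.
Cumulative: 7.3, 21.5, 21.5, 33.3, 48.3, 53.5, 56.0.
The total first reaches 26 DD on day 4.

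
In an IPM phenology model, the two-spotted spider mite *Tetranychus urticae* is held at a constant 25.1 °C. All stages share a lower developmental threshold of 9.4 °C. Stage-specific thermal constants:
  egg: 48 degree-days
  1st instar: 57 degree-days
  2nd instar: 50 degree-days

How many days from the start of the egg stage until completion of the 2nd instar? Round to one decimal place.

Daily accumulation at 25.1 °C = 25.1 − 9.4 = 15.7 DD/day.
Total K = 48 + 57 + 50 = 155 DD.
Total duration = 155 / 15.7 = 9.873 ≈ 9.9 days.

9.9 days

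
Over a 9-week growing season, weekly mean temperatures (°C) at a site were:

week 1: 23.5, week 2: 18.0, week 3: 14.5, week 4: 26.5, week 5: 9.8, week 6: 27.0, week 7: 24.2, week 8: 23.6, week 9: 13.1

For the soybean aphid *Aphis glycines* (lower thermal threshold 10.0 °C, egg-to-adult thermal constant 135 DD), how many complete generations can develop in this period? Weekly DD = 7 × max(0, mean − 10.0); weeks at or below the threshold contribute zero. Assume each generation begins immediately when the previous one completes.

Weekly DD (7 × max(0, T̄ − 10.0)): 94.5, 56.0, 31.5, 115.5, 0.0, 119.0, 99.4, 95.2, 21.7.
Season total = 632.8 DD.
Complete generations = ⌊632.8 / 135⌋ = 4.

4 generations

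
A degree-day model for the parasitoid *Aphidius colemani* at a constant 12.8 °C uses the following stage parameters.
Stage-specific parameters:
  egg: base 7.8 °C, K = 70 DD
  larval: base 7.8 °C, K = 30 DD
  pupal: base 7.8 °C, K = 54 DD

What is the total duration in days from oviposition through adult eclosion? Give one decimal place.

30.8 days

egg: 70 / (12.8 − 7.8) = 70 / 5.0 = 14.000 d.
larval: 30 / (12.8 − 7.8) = 30 / 5.0 = 6.000 d.
pupal: 54 / (12.8 − 7.8) = 54 / 5.0 = 10.800 d.
Sum = 30.800 ≈ 30.8 days.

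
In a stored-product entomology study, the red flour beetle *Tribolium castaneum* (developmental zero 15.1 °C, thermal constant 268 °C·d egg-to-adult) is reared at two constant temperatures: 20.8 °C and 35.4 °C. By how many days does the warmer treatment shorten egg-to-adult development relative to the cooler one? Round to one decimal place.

33.8 days

At 20.8 °C: 268 / (20.8 − 15.1) = 268 / 5.7 = 47.018 d.
At 35.4 °C: 268 / (35.4 − 15.1) = 268 / 20.3 = 13.202 d.
Difference = |47.018 − 13.202| = 33.816 ≈ 33.8 days.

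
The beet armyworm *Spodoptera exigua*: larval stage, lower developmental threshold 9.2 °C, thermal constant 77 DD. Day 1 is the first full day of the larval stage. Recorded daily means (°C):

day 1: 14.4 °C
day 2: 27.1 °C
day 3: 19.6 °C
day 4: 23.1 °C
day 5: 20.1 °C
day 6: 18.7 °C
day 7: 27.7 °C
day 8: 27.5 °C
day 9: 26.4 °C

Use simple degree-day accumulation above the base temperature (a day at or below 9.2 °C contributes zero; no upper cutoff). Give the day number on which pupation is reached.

Daily DD above 9.2 °C: 5.2, 17.9, 10.4, 13.9, 10.9, 9.5, 18.5, 18.3, 17.2.
Cumulative: 5.2, 23.1, 33.5, 47.4, 58.3, 67.8, 86.3, 104.6, 121.8.
The total first reaches 77 DD on day 7.

day 7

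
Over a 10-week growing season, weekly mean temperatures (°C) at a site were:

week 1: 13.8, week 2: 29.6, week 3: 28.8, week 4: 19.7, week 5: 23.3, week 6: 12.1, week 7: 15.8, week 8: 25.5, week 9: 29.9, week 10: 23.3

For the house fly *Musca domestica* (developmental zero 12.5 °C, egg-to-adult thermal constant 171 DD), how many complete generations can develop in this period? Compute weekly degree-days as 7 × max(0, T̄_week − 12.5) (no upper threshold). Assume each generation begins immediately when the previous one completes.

Weekly DD (7 × max(0, T̄ − 12.5)): 9.1, 119.7, 114.1, 50.4, 75.6, 0.0, 23.1, 91.0, 121.8, 75.6.
Season total = 680.4 DD.
Complete generations = ⌊680.4 / 171⌋ = 3.

3 generations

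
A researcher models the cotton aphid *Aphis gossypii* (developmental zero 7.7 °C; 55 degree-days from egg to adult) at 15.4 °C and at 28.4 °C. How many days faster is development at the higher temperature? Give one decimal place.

At 15.4 °C: 55 / (15.4 − 7.7) = 55 / 7.7 = 7.143 d.
At 28.4 °C: 55 / (28.4 − 7.7) = 55 / 20.7 = 2.657 d.
Difference = |7.143 − 2.657| = 4.486 ≈ 4.5 days.

4.5 days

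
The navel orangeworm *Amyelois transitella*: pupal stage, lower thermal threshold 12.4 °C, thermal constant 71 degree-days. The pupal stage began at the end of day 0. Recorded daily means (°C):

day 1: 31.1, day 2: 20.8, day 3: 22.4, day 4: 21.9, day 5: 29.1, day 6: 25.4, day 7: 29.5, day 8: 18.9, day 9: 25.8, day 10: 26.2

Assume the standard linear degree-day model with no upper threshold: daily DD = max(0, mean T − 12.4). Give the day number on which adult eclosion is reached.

day 6

Daily DD above 12.4 °C: 18.7, 8.4, 10.0, 9.5, 16.7, 13.0, 17.1, 6.5, 13.4, 13.8.
Cumulative: 18.7, 27.1, 37.1, 46.6, 63.3, 76.3, 93.4, 99.9, 113.3, 127.1.
The total first reaches 71 DD on day 6.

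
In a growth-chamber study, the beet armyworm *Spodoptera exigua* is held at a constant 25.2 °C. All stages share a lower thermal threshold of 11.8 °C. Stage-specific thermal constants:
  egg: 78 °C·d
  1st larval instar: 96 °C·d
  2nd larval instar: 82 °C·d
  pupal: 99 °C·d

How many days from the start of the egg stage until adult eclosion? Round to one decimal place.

26.5 days

Daily accumulation at 25.2 °C = 25.2 − 11.8 = 13.4 DD/day.
Total K = 78 + 96 + 82 + 99 = 355 DD.
Total duration = 355 / 13.4 = 26.493 ≈ 26.5 days.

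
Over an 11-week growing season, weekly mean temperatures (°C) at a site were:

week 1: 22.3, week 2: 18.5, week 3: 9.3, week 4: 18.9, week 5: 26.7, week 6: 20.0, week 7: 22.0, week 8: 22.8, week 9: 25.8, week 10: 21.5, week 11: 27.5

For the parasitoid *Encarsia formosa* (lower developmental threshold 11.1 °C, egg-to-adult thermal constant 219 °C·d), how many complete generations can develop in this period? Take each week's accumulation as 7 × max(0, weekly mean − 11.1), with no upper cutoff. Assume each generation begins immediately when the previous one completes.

3 generations

Weekly DD (7 × max(0, T̄ − 11.1)): 78.4, 51.8, 0.0, 54.6, 109.2, 62.3, 76.3, 81.9, 102.9, 72.8, 114.8.
Season total = 805.0 DD.
Complete generations = ⌊805.0 / 219⌋ = 3.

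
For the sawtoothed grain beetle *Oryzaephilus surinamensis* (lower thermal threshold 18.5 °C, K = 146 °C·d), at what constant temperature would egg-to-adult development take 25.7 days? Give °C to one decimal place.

Required daily accumulation = 146 / 25.7 = 5.681 DD/day.
T = T_base + 5.681 = 18.5 + 5.681 = 24.181 ≈ 24.2 °C.

24.2 °C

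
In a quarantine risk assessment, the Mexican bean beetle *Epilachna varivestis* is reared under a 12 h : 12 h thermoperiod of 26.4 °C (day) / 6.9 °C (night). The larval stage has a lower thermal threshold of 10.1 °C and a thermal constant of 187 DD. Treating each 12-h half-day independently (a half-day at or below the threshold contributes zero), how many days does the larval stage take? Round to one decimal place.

Day half: max(0, 26.4 − 10.1) × 0.5 = 16.3 × 0.5 = 8.15 DD.
Night half: max(0, 6.9 − 10.1) × 0.5 = 0.0 × 0.5 = 0.00 DD.
Per 24 h: 8.15 DD/day.
Duration = 187 / 8.15 = 22.945 ≈ 22.9 days.

22.9 days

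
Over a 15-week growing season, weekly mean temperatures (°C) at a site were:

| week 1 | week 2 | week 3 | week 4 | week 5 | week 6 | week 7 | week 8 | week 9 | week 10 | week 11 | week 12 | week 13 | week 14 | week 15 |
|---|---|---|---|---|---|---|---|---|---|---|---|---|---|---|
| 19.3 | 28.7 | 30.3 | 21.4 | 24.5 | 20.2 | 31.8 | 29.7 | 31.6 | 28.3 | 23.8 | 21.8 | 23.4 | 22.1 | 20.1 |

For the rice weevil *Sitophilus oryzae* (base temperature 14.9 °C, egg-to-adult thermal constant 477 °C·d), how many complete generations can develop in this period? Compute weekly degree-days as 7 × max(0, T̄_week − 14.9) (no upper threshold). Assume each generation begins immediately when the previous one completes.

2 generations

Weekly DD (7 × max(0, T̄ − 14.9)): 30.8, 96.6, 107.8, 45.5, 67.2, 37.1, 118.3, 103.6, 116.9, 93.8, 62.3, 48.3, 59.5, 50.4, 36.4.
Season total = 1074.5 DD.
Complete generations = ⌊1074.5 / 477⌋ = 2.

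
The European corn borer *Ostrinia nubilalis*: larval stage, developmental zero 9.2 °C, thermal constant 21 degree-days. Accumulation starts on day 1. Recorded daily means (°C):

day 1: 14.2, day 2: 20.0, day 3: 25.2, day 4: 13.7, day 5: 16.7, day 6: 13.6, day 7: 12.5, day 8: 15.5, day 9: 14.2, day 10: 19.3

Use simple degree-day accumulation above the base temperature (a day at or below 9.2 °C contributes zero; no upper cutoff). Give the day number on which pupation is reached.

day 3

Daily DD above 9.2 °C: 5.0, 10.8, 16.0, 4.5, 7.5, 4.4, 3.3, 6.3, 5.0, 10.1.
Cumulative: 5.0, 15.8, 31.8, 36.3, 43.8, 48.2, 51.5, 57.8, 62.8, 72.9.
The total first reaches 21 DD on day 3.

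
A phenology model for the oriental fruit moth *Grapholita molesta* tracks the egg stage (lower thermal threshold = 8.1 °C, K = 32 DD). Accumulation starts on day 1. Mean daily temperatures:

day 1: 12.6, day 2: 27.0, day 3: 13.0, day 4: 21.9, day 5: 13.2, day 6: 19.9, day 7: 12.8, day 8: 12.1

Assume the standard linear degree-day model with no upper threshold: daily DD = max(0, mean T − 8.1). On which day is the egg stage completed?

day 4

Daily DD above 8.1 °C: 4.5, 18.9, 4.9, 13.8, 5.1, 11.8, 4.7, 4.0.
Cumulative: 4.5, 23.4, 28.3, 42.1, 47.2, 59.0, 63.7, 67.7.
The total first reaches 32 DD on day 4.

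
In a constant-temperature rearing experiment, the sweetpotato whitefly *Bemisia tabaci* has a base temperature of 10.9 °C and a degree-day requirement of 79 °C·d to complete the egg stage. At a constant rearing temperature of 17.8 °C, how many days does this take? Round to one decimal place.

Daily accumulation = 17.8 − 10.9 = 6.9 DD/day.
Duration = 79 / 6.9 = 11.449 ≈ 11.4 days.

11.4 days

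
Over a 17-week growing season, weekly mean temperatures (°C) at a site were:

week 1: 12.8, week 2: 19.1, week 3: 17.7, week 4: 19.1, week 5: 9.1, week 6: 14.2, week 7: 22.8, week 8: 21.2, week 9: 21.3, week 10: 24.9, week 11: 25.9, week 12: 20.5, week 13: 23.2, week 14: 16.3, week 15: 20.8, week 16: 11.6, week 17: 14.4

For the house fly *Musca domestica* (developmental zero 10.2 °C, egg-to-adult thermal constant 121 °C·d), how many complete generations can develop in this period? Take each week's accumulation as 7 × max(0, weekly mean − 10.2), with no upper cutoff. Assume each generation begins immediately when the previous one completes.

8 generations

Weekly DD (7 × max(0, T̄ − 10.2)): 18.2, 62.3, 52.5, 62.3, 0.0, 28.0, 88.2, 77.0, 77.7, 102.9, 109.9, 72.1, 91.0, 42.7, 74.2, 9.8, 29.4.
Season total = 998.2 DD.
Complete generations = ⌊998.2 / 121⌋ = 8.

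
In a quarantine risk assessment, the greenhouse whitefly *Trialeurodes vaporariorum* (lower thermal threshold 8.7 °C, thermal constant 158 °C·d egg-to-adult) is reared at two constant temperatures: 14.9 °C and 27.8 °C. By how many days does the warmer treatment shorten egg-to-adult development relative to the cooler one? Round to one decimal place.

At 14.9 °C: 158 / (14.9 − 8.7) = 158 / 6.2 = 25.484 d.
At 27.8 °C: 158 / (27.8 − 8.7) = 158 / 19.1 = 8.272 d.
Difference = |25.484 − 8.272| = 17.212 ≈ 17.2 days.

17.2 days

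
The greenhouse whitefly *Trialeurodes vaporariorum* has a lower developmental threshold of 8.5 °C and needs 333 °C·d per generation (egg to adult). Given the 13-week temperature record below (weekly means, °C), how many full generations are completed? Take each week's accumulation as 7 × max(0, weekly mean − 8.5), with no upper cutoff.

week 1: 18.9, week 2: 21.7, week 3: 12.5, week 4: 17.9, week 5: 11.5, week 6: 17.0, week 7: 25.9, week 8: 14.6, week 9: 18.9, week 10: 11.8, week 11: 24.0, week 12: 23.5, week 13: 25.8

2 generations

Weekly DD (7 × max(0, T̄ − 8.5)): 72.8, 92.4, 28.0, 65.8, 21.0, 59.5, 121.8, 42.7, 72.8, 23.1, 108.5, 105.0, 121.1.
Season total = 934.5 DD.
Complete generations = ⌊934.5 / 333⌋ = 2.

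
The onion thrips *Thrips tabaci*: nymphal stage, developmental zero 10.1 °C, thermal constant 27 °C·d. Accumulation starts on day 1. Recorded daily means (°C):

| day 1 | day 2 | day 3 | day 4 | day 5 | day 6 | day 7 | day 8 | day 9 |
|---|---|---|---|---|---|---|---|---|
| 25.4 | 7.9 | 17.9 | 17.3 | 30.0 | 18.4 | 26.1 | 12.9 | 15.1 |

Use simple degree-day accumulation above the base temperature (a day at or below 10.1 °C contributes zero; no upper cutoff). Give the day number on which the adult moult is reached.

day 4

Daily DD above 10.1 °C: 15.3, 0.0, 7.8, 7.2, 19.9, 8.3, 16.0, 2.8, 5.0.
Cumulative: 15.3, 15.3, 23.1, 30.3, 50.2, 58.5, 74.5, 77.3, 82.3.
The total first reaches 27 DD on day 4.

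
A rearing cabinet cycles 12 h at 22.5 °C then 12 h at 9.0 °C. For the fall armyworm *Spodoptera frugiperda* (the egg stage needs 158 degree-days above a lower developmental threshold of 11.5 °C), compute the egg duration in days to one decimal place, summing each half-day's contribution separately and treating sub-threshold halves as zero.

28.7 days

Day half: max(0, 22.5 − 11.5) × 0.5 = 11.0 × 0.5 = 5.50 DD.
Night half: max(0, 9.0 − 11.5) × 0.5 = 0.0 × 0.5 = 0.00 DD.
Per 24 h: 5.50 DD/day.
Duration = 158 / 5.50 = 28.727 ≈ 28.7 days.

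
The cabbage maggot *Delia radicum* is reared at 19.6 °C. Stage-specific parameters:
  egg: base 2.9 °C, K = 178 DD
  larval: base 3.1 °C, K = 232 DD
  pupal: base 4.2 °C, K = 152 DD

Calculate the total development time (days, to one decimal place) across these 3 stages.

34.6 days

egg: 178 / (19.6 − 2.9) = 178 / 16.7 = 10.659 d.
larval: 232 / (19.6 − 3.1) = 232 / 16.5 = 14.061 d.
pupal: 152 / (19.6 − 4.2) = 152 / 15.4 = 9.870 d.
Sum = 34.589 ≈ 34.6 days.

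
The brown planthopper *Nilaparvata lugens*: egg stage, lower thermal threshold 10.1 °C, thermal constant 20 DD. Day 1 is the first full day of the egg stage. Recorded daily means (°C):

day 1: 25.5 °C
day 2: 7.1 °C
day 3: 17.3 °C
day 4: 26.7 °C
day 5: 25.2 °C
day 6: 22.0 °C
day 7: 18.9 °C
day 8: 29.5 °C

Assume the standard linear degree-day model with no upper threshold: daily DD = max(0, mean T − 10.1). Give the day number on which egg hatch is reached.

Daily DD above 10.1 °C: 15.4, 0.0, 7.2, 16.6, 15.1, 11.9, 8.8, 19.4.
Cumulative: 15.4, 15.4, 22.6, 39.2, 54.3, 66.2, 75.0, 94.4.
The total first reaches 20 DD on day 3.

day 3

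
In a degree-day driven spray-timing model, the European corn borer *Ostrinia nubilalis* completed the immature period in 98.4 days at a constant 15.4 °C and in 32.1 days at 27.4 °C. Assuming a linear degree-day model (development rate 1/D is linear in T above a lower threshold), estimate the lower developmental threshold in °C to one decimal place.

Equal thermal constants: D₁(T₁ − T_b) = D₂(T₂ − T_b).
98.4·(15.4 − T_b) = 32.1·(27.4 − T_b)
T_b = (98.4·15.4 − 32.1·27.4) / (98.4 − 32.1) = 635.82 / 66.3 = 9.590 °C ≈ 9.6 °C.

9.6 °C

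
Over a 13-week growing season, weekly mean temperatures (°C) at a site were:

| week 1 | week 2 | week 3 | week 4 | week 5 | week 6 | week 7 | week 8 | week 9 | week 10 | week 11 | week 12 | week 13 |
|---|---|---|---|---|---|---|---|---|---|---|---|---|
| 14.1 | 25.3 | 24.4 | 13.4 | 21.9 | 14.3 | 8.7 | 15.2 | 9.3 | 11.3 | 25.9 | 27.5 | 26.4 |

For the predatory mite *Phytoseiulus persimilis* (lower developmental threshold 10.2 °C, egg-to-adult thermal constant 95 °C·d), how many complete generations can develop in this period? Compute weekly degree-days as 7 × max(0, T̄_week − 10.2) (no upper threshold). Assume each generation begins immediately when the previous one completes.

7 generations

Weekly DD (7 × max(0, T̄ − 10.2)): 27.3, 105.7, 99.4, 22.4, 81.9, 28.7, 0.0, 35.0, 0.0, 7.7, 109.9, 121.1, 113.4.
Season total = 752.5 DD.
Complete generations = ⌊752.5 / 95⌋ = 7.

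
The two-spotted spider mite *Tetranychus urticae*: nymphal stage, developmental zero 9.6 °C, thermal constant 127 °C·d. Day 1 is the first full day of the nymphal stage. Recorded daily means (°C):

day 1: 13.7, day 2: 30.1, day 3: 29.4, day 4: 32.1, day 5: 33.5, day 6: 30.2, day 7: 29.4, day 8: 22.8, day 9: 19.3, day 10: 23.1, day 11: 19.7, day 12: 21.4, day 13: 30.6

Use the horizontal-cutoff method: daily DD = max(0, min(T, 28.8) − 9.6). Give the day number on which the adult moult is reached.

day 8

Daily DD above 9.6 °C (capped at 19.2): 4.1, 19.2, 19.2, 19.2, 19.2, 19.2, 19.2, 13.2, 9.7, 13.5, 10.1, 11.8, 19.2.
Cumulative: 4.1, 23.3, 42.5, 61.7, 80.9, 100.1, 119.3, 132.5, 142.2, 155.7, 165.8, 177.6, 196.8.
The total first reaches 127 DD on day 8.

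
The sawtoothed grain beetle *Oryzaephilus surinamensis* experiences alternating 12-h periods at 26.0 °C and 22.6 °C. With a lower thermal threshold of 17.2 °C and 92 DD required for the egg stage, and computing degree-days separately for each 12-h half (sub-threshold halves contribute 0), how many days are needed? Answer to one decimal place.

Day half: max(0, 26.0 − 17.2) × 0.5 = 8.8 × 0.5 = 4.40 DD.
Night half: max(0, 22.6 − 17.2) × 0.5 = 5.4 × 0.5 = 2.70 DD.
Per 24 h: 7.10 DD/day.
Duration = 92 / 7.10 = 12.958 ≈ 13.0 days.

13.0 days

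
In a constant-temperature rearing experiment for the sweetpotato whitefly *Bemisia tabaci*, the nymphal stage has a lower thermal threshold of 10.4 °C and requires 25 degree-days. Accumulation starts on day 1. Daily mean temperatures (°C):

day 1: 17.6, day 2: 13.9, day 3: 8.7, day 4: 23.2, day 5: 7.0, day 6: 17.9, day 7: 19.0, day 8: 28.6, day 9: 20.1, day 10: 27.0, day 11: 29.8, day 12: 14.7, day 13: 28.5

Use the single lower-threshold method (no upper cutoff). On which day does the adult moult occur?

Daily DD above 10.4 °C: 7.2, 3.5, 0.0, 12.8, 0.0, 7.5, 8.6, 18.2, 9.7, 16.6, 19.4, 4.3, 18.1.
Cumulative: 7.2, 10.7, 10.7, 23.5, 23.5, 31.0, 39.6, 57.8, 67.5, 84.1, 103.5, 107.8, 125.9.
The total first reaches 25 DD on day 6.

day 6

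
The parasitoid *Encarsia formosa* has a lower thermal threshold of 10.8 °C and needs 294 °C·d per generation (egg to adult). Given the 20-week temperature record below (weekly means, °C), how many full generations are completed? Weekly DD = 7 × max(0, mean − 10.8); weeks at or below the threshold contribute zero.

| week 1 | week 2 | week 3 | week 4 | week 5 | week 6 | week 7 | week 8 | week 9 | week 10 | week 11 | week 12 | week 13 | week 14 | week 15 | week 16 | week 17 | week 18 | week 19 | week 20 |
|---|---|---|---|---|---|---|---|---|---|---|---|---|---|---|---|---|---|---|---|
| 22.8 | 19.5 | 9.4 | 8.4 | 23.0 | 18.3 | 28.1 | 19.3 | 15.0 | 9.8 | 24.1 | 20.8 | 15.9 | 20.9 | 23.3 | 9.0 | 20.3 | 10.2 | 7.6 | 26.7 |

Weekly DD (7 × max(0, T̄ − 10.8)): 84.0, 60.9, 0.0, 0.0, 85.4, 52.5, 121.1, 59.5, 29.4, 0.0, 93.1, 70.0, 35.7, 70.7, 87.5, 0.0, 66.5, 0.0, 0.0, 111.3.
Season total = 1027.6 DD.
Complete generations = ⌊1027.6 / 294⌋ = 3.

3 generations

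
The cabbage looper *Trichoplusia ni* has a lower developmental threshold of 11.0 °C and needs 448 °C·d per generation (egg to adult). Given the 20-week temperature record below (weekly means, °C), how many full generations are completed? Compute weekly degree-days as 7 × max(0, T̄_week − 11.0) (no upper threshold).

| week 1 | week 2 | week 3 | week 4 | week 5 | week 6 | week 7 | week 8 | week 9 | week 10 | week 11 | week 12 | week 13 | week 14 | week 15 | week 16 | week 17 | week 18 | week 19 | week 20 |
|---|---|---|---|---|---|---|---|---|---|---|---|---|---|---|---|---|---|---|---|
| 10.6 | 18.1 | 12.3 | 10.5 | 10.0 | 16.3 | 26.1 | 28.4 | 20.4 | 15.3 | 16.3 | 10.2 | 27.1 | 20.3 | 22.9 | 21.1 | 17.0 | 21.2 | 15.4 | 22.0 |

2 generations

Weekly DD (7 × max(0, T̄ − 11.0)): 0.0, 49.7, 9.1, 0.0, 0.0, 37.1, 105.7, 121.8, 65.8, 30.1, 37.1, 0.0, 112.7, 65.1, 83.3, 70.7, 42.0, 71.4, 30.8, 77.0.
Season total = 1009.4 DD.
Complete generations = ⌊1009.4 / 448⌋ = 2.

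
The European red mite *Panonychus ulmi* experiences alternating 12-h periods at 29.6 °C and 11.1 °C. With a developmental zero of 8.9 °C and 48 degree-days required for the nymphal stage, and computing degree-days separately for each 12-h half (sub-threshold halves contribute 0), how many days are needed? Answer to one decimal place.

Day half: max(0, 29.6 − 8.9) × 0.5 = 20.7 × 0.5 = 10.35 DD.
Night half: max(0, 11.1 − 8.9) × 0.5 = 2.2 × 0.5 = 1.10 DD.
Per 24 h: 11.45 DD/day.
Duration = 48 / 11.45 = 4.192 ≈ 4.2 days.

4.2 days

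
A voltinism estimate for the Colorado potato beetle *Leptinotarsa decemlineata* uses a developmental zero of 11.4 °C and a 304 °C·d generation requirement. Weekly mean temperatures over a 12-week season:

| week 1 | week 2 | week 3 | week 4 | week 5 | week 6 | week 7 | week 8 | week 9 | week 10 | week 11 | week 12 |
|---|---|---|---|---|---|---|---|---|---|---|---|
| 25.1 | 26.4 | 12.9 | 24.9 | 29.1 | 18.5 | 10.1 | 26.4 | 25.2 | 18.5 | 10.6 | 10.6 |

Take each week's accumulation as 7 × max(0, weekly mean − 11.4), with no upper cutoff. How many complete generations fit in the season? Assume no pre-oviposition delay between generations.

2 generations

Weekly DD (7 × max(0, T̄ − 11.4)): 95.9, 105.0, 10.5, 94.5, 123.9, 49.7, 0.0, 105.0, 96.6, 49.7, 0.0, 0.0.
Season total = 730.8 DD.
Complete generations = ⌊730.8 / 304⌋ = 2.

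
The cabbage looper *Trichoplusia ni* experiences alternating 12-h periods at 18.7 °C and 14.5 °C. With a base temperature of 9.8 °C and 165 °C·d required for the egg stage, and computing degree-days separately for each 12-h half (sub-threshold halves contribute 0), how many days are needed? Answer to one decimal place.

Day half: max(0, 18.7 − 9.8) × 0.5 = 8.9 × 0.5 = 4.45 DD.
Night half: max(0, 14.5 − 9.8) × 0.5 = 4.7 × 0.5 = 2.35 DD.
Per 24 h: 6.80 DD/day.
Duration = 165 / 6.80 = 24.265 ≈ 24.3 days.

24.3 days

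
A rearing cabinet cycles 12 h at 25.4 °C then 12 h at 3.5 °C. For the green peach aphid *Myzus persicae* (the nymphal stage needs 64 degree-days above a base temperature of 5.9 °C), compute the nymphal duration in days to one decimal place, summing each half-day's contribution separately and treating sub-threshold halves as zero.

6.6 days

Day half: max(0, 25.4 − 5.9) × 0.5 = 19.5 × 0.5 = 9.75 DD.
Night half: max(0, 3.5 − 5.9) × 0.5 = 0.0 × 0.5 = 0.00 DD.
Per 24 h: 9.75 DD/day.
Duration = 64 / 9.75 = 6.564 ≈ 6.6 days.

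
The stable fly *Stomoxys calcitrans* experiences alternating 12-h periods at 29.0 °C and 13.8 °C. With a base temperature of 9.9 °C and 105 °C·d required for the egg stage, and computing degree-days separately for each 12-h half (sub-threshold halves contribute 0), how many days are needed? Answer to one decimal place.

Day half: max(0, 29.0 − 9.9) × 0.5 = 19.1 × 0.5 = 9.55 DD.
Night half: max(0, 13.8 − 9.9) × 0.5 = 3.9 × 0.5 = 1.95 DD.
Per 24 h: 11.50 DD/day.
Duration = 105 / 11.50 = 9.130 ≈ 9.1 days.

9.1 days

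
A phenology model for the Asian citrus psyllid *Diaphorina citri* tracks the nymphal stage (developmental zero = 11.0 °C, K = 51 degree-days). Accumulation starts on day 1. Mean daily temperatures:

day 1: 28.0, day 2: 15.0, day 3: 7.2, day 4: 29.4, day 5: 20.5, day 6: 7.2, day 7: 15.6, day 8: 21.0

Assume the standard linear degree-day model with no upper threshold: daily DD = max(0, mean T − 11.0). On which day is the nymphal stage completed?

Daily DD above 11.0 °C: 17.0, 4.0, 0.0, 18.4, 9.5, 0.0, 4.6, 10.0.
Cumulative: 17.0, 21.0, 21.0, 39.4, 48.9, 48.9, 53.5, 63.5.
The total first reaches 51 DD on day 7.

day 7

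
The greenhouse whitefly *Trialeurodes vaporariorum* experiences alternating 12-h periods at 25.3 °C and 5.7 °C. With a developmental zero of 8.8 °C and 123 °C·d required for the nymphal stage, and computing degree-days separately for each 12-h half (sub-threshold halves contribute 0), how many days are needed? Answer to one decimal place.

14.9 days

Day half: max(0, 25.3 − 8.8) × 0.5 = 16.5 × 0.5 = 8.25 DD.
Night half: max(0, 5.7 − 8.8) × 0.5 = 0.0 × 0.5 = 0.00 DD.
Per 24 h: 8.25 DD/day.
Duration = 123 / 8.25 = 14.909 ≈ 14.9 days.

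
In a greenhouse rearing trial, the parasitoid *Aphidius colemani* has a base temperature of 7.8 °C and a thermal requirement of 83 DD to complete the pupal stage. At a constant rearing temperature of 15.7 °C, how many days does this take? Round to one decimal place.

10.5 days

Daily accumulation = 15.7 − 7.8 = 7.9 DD/day.
Duration = 83 / 7.9 = 10.506 ≈ 10.5 days.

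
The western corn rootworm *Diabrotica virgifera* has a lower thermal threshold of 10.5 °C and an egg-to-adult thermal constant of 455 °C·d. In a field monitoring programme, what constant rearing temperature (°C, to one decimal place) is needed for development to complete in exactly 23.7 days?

29.7 °C

Required daily accumulation = 455 / 23.7 = 19.198 DD/day.
T = T_base + 19.198 = 10.5 + 19.198 = 29.698 ≈ 29.7 °C.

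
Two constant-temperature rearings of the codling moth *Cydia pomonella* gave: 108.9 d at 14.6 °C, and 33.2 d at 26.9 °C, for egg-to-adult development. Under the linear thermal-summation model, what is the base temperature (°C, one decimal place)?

Under the model K = D·(T − T_b), so D₁·(T₁ − T_b) = D₂·(T₂ − T_b).
108.9·(14.6 − T_b) = 33.2·(26.9 − T_b)
T_b = (108.9·14.6 − 33.2·26.9) / (108.9 − 33.2) = 696.86 / 75.7 = 9.206 °C ≈ 9.2 °C.

9.2 °C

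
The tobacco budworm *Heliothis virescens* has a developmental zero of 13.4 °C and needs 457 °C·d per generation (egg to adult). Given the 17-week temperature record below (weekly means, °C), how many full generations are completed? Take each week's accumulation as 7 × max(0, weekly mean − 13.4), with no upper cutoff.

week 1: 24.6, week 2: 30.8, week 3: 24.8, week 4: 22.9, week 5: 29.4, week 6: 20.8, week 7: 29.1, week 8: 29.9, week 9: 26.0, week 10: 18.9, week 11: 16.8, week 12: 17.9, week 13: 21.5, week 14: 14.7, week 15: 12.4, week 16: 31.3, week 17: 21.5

Weekly DD (7 × max(0, T̄ − 13.4)): 78.4, 121.8, 79.8, 66.5, 112.0, 51.8, 109.9, 115.5, 88.2, 38.5, 23.8, 31.5, 56.7, 9.1, 0.0, 125.3, 56.7.
Season total = 1165.5 DD.
Complete generations = ⌊1165.5 / 457⌋ = 2.

2 generations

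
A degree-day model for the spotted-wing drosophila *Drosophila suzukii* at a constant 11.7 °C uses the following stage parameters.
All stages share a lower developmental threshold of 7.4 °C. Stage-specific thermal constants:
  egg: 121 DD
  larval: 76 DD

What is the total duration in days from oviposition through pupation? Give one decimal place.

Daily accumulation at 11.7 °C = 11.7 − 7.4 = 4.3 DD/day.
Total K = 121 + 76 = 197 DD.
Total duration = 197 / 4.3 = 45.814 ≈ 45.8 days.

45.8 days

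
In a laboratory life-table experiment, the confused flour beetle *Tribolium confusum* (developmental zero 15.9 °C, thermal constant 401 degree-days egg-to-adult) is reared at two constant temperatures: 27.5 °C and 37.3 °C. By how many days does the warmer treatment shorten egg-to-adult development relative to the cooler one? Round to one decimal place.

15.8 days

At 27.5 °C: 401 / (27.5 − 15.9) = 401 / 11.6 = 34.569 d.
At 37.3 °C: 401 / (37.3 − 15.9) = 401 / 21.4 = 18.738 d.
Difference = |34.569 − 18.738| = 15.831 ≈ 15.8 days.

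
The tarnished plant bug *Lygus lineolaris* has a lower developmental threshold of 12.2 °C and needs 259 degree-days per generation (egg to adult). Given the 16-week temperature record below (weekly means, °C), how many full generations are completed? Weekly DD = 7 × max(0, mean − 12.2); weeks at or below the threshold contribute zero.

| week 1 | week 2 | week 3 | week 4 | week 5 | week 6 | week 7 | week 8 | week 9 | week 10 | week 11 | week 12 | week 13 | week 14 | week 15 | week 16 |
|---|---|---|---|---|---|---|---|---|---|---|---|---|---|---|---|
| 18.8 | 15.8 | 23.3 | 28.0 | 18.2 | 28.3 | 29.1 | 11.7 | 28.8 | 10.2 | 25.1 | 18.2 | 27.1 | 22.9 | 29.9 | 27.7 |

Weekly DD (7 × max(0, T̄ − 12.2)): 46.2, 25.2, 77.7, 110.6, 42.0, 112.7, 118.3, 0.0, 116.2, 0.0, 90.3, 42.0, 104.3, 74.9, 123.9, 108.5.
Season total = 1192.8 DD.
Complete generations = ⌊1192.8 / 259⌋ = 4.

4 generations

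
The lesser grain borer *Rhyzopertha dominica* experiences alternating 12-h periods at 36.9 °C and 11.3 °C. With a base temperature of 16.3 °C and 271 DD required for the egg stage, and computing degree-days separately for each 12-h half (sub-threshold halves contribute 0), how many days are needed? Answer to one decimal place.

26.3 days

Day half: max(0, 36.9 − 16.3) × 0.5 = 20.6 × 0.5 = 10.30 DD.
Night half: max(0, 11.3 − 16.3) × 0.5 = 0.0 × 0.5 = 0.00 DD.
Per 24 h: 10.30 DD/day.
Duration = 271 / 10.30 = 26.311 ≈ 26.3 days.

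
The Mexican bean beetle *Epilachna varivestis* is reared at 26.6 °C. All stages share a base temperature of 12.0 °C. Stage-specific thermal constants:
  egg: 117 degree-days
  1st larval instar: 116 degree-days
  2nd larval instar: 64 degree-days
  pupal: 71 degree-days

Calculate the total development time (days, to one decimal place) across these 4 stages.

25.2 days

Daily accumulation at 26.6 °C = 26.6 − 12.0 = 14.6 DD/day.
Total K = 117 + 116 + 64 + 71 = 368 DD.
Total duration = 368 / 14.6 = 25.205 ≈ 25.2 days.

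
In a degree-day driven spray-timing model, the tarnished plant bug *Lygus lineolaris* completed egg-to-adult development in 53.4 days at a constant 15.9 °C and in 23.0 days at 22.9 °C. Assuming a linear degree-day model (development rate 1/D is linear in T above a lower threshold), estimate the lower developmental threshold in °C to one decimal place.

Linear rate model ⇒ the product D·(T − T_b) is constant across temperatures.
53.4·(15.9 − T_b) = 23.0·(22.9 − T_b)
T_b = (53.4·15.9 − 23.0·22.9) / (53.4 − 23.0) = 322.36 / 30.4 = 10.604 °C ≈ 10.6 °C.

10.6 °C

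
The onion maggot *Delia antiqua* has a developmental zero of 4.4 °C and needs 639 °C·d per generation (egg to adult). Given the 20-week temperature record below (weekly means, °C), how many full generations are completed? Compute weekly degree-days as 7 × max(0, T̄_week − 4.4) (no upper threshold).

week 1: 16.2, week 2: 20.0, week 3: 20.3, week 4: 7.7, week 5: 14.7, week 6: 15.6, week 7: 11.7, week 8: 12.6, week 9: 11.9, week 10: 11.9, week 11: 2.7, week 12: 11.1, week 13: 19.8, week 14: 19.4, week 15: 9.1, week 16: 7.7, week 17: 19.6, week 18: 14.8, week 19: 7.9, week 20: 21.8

Weekly DD (7 × max(0, T̄ − 4.4)): 82.6, 109.2, 111.3, 23.1, 72.1, 78.4, 51.1, 57.4, 52.5, 52.5, 0.0, 46.9, 107.8, 105.0, 32.9, 23.1, 106.4, 72.8, 24.5, 121.8.
Season total = 1331.4 DD.
Complete generations = ⌊1331.4 / 639⌋ = 2.

2 generations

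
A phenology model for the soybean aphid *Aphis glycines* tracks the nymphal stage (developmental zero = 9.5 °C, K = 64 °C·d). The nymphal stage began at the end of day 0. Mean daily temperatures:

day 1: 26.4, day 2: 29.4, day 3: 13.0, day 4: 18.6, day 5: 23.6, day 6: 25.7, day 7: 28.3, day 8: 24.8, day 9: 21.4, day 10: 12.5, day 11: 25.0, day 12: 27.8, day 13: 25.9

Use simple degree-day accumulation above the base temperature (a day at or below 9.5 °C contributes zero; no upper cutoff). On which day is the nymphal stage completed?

Daily DD above 9.5 °C: 16.9, 19.9, 3.5, 9.1, 14.1, 16.2, 18.8, 15.3, 11.9, 3.0, 15.5, 18.3, 16.4.
Cumulative: 16.9, 36.8, 40.3, 49.4, 63.5, 79.7, 98.5, 113.8, 125.7, 128.7, 144.2, 162.5, 178.9.
The total first reaches 64 DD on day 6.

day 6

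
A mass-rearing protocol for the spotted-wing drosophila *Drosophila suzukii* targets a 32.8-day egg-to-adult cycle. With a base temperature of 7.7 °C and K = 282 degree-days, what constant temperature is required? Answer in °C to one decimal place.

Required daily accumulation = 282 / 32.8 = 8.598 DD/day.
T = T_base + 8.598 = 7.7 + 8.598 = 16.298 ≈ 16.3 °C.

16.3 °C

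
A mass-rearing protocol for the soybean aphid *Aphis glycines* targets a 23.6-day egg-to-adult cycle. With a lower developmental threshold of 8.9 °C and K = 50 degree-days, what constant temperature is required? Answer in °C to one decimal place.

Required daily accumulation = 50 / 23.6 = 2.119 DD/day.
T = T_base + 2.119 = 8.9 + 2.119 = 11.019 ≈ 11.0 °C.

11.0 °C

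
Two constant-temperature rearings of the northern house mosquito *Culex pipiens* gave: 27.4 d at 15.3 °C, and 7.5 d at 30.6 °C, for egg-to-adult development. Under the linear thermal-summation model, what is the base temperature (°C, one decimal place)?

9.5 °C

Under the model K = D·(T − T_b), so D₁·(T₁ − T_b) = D₂·(T₂ − T_b).
27.4·(15.3 − T_b) = 7.5·(30.6 − T_b)
T_b = (27.4·15.3 − 7.5·30.6) / (27.4 − 7.5) = 189.72 / 19.9 = 9.534 °C ≈ 9.5 °C.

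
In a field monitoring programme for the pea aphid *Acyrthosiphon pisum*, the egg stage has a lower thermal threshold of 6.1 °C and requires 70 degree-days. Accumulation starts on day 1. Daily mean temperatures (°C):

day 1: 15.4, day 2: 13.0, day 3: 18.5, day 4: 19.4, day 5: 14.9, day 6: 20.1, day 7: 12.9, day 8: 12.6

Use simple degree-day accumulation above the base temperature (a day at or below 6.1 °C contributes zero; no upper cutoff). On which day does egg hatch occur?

Daily DD above 6.1 °C: 9.3, 6.9, 12.4, 13.3, 8.8, 14.0, 6.8, 6.5.
Cumulative: 9.3, 16.2, 28.6, 41.9, 50.7, 64.7, 71.5, 78.0.
The total first reaches 70 DD on day 7.

day 7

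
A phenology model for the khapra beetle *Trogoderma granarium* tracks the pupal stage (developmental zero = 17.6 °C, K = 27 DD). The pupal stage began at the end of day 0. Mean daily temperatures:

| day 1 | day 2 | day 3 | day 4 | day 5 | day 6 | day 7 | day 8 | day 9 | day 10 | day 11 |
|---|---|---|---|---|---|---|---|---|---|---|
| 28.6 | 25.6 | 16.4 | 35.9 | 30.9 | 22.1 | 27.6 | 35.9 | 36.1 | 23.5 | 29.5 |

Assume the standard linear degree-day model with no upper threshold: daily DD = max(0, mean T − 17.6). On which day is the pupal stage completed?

day 4

Daily DD above 17.6 °C: 11.0, 8.0, 0.0, 18.3, 13.3, 4.5, 10.0, 18.3, 18.5, 5.9, 11.9.
Cumulative: 11.0, 19.0, 19.0, 37.3, 50.6, 55.1, 65.1, 83.4, 101.9, 107.8, 119.7.
The total first reaches 27 DD on day 4.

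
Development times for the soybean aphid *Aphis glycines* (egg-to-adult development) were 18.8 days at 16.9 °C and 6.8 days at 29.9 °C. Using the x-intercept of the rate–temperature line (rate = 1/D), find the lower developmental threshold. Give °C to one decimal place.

Equal thermal constants: D₁(T₁ − T_b) = D₂(T₂ − T_b).
18.8·(16.9 − T_b) = 6.8·(29.9 − T_b)
T_b = (18.8·16.9 − 6.8·29.9) / (18.8 − 6.8) = 114.40 / 12.0 = 9.533 °C ≈ 9.5 °C.

9.5 °C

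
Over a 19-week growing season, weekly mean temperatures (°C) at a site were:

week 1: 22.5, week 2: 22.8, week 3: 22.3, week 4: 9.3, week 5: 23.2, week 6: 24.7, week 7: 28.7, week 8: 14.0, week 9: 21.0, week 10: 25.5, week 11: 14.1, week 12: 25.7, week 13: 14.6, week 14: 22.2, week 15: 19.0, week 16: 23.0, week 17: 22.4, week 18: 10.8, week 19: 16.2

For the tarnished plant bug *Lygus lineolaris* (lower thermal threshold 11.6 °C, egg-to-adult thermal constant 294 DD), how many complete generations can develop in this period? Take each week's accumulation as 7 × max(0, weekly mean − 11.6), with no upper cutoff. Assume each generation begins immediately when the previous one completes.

3 generations

Weekly DD (7 × max(0, T̄ − 11.6)): 76.3, 78.4, 74.9, 0.0, 81.2, 91.7, 119.7, 16.8, 65.8, 97.3, 17.5, 98.7, 21.0, 74.2, 51.8, 79.8, 75.6, 0.0, 32.2.
Season total = 1152.9 DD.
Complete generations = ⌊1152.9 / 294⌋ = 3.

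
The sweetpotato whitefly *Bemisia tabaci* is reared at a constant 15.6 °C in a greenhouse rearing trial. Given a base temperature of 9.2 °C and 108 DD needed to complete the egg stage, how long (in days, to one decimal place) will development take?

16.9 days

Daily accumulation = 15.6 − 9.2 = 6.4 DD/day.
Duration = 108 / 6.4 = 16.875 ≈ 16.9 days.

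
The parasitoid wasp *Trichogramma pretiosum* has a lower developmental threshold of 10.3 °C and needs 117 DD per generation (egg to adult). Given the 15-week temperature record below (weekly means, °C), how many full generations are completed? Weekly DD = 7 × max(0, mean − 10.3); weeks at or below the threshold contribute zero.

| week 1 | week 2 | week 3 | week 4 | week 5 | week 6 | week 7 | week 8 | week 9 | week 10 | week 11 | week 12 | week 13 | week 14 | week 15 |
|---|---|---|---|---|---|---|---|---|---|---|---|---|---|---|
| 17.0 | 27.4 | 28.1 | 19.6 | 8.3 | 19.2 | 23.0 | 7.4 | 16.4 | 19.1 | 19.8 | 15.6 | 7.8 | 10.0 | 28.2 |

Weekly DD (7 × max(0, T̄ − 10.3)): 46.9, 119.7, 124.6, 65.1, 0.0, 62.3, 88.9, 0.0, 42.7, 61.6, 66.5, 37.1, 0.0, 0.0, 125.3.
Season total = 840.7 DD.
Complete generations = ⌊840.7 / 117⌋ = 7.

7 generations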